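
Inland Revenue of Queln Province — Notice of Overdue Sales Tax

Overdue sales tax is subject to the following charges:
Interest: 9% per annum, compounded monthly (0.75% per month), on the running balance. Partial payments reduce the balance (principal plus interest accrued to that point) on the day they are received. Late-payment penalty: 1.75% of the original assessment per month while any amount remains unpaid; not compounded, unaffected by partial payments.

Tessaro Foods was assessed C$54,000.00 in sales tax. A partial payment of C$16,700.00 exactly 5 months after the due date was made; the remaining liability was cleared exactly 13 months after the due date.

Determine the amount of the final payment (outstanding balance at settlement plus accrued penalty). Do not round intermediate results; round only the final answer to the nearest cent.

Balance at month 5: C$54,000.0000 × (1 + 0.0075)^5 = C$56,055.6037…
After C$16,700.00 payment: C$56,055.6037… − C$16,700.00 = C$39,355.6037…
Balance at month 13: C$39,355.6037… × (1 + 0.0075)^8 = C$41,779.8635…
Penalty: 13 × 1.75% × C$54,000.00 = C$12,285.00
Final settlement = outstanding balance + penalty = C$41,779.8635… + C$12,285.00 = C$54,064.86

C$54,064.86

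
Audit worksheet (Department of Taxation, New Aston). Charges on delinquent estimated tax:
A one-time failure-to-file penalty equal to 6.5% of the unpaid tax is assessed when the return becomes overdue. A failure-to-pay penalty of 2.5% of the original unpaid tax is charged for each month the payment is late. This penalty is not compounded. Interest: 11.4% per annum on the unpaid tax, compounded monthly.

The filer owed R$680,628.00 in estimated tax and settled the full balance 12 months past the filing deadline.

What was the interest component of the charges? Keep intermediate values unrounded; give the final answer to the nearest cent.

R$81,776.92

Interest (11.4%/yr ÷ 12 = 0.95%/month): R$680,628.00 × ((1 + 0.0095)^12 − 1) = R$81,776.9208…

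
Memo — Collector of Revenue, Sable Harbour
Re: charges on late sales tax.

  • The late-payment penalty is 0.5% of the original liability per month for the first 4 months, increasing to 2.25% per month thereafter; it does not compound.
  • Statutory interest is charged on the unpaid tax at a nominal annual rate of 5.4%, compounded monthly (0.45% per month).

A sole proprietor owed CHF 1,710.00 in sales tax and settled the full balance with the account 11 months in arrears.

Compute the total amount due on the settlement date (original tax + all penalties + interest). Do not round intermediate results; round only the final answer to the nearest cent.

CHF 2,100.10

Penalty, months 1–4: 4 × 0.5% × CHF 1,710.00 = CHF 34.20
Penalty, months 5–11: 7 × 2.25% × CHF 1,710.00 = CHF 269.33…
Interest: CHF 1,710.00 × ((1 + 0.0045)^11 − 1) = CHF 1,710.00 × 0.0506289… = CHF 86.5755…
Total = CHF 1,710.00 + CHF 303.5250 + CHF 86.5755… = CHF 2,100.10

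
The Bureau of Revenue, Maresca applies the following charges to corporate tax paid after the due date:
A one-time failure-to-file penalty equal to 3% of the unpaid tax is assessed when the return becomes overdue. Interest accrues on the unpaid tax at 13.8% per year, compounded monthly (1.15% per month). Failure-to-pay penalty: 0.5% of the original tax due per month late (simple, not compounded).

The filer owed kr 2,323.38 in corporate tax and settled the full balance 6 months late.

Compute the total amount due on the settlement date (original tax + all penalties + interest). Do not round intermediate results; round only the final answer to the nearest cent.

kr 2,627.78

Failure-to-file penalty: 3% × kr 2,323.38 = kr 69.70…
Failure-to-pay penalty: 6 × 0.5% × kr 2,323.38 = kr 69.70…
Interest: kr 2,323.38 × ((1 + 0.0115)^6 − 1) = kr 2,323.38 × 0.0710144… = kr 164.9935…
Total = kr 2,323.38 + kr 139.4028 + kr 164.9935… = kr 2,627.78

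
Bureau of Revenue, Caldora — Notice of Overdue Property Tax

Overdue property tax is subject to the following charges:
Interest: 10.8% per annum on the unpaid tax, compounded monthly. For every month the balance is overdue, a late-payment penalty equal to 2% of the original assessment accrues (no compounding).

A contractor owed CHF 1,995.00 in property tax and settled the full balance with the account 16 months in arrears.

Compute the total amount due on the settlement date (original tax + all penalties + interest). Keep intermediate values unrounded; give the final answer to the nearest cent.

Late-payment penalty: 16 × 2% × CHF 1,995.00 = CHF 638.40
Interest (10.8%/yr ÷ 12 = 0.9%/month): CHF 1,995.00 × ((1 + 0.009)^16 − 1) = CHF 307.5102…
Total = CHF 1,995.00 + CHF 638.4000 + CHF 307.5102… = CHF 2,940.91

CHF 2,940.91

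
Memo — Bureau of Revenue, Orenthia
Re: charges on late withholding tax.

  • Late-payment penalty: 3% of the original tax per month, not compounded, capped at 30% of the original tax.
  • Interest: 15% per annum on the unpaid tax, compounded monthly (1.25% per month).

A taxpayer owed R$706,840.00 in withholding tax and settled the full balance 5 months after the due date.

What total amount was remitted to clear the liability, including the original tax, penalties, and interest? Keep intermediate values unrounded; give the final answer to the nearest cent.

R$858,161.83

Penalty: 5 × 3% × R$706,840.00 = R$106,026.00 (below the 30% cap of R$212,052.00)
Interest: R$706,840.00 × ((1 + 0.0125)^5 − 1) = R$706,840.00 × 0.0640822… = R$45,295.8295…
Total = R$706,840.00 + R$106,026.0000 + R$45,295.8295… = R$858,161.83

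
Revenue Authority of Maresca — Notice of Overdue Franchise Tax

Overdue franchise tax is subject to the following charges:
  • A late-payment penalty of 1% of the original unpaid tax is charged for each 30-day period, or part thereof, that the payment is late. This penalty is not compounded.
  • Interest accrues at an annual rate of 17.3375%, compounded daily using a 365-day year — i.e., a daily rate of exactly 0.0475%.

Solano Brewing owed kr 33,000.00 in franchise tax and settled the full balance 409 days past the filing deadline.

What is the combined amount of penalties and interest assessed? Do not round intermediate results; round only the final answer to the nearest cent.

Penalty periods: ⌈409/30⌉ = 14; penalty = 14 × 1% × kr 33,000.00 = kr 4,620.00
Interest: kr 33,000.00 × ((1 + 0.000475)^409 − 1) = kr 33,000.00 × 0.21437419… = kr 7,074.3483…
Penalties + interest = kr 4,620.0000 + kr 7,074.3483… = kr 11,694.35

kr 11,694.35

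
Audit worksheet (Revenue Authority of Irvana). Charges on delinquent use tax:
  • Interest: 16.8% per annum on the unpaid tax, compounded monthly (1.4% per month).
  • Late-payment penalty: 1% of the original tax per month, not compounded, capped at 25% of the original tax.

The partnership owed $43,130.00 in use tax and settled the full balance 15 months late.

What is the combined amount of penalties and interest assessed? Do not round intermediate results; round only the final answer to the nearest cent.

Penalty: 15 × 1% × $43,130.00 = $6,469.50 (below the 25% cap of $10,782.50)
Interest: $43,130.00 × ((1 + 0.014)^15 − 1) = $43,130.00 × 0.2318826… = $10,001.0970…
Penalties + interest = $6,469.5000 + $10,001.0970… = $16,470.60

$16,470.60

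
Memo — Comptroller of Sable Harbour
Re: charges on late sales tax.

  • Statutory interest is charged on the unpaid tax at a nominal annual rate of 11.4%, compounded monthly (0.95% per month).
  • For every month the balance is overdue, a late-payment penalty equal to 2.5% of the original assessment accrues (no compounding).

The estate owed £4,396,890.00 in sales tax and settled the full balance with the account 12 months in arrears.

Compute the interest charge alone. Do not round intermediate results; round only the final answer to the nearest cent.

Interest: £4,396,890.00 × ((1 + 0.0095)^12 − 1) = £4,396,890.00 × 0.1201492… = £528,282.8875…

£528,282.89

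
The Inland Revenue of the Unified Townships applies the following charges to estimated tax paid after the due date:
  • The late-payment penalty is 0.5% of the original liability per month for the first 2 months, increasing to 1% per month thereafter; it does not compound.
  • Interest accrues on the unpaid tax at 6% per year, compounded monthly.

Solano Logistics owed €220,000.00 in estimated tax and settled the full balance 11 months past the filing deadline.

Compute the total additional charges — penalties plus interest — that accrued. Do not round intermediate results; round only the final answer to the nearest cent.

Penalty, months 1–2: 2 × 0.5% × €220,000.00 = €2,200.00
Penalty, months 3–11: 9 × 1% × €220,000.00 = €19,800.00
Interest (6%/yr ÷ 12 = 0.5%/month): €220,000.00 × ((1 + 0.005)^11 − 1) = €12,407.0832…
Penalties + interest = €22,000.0000 + €12,407.0832… = €34,407.08

€34,407.08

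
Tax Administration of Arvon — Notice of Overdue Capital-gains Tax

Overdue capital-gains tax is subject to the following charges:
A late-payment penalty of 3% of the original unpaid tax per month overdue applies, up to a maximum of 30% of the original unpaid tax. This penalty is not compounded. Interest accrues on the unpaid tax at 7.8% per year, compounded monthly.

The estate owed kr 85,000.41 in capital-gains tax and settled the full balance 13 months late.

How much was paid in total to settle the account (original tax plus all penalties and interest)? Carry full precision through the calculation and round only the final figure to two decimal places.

kr 117,969.97

Penalty (uncapped): 13 × 3% × kr 85,000.41 = kr 33,150.16…; cap = 30% × kr 85,000.41 = kr 25,500.12… → penalty = kr 25,500.12…
Interest (7.8%/yr ÷ 12 = 0.65%/month): kr 85,000.41 × ((1 + 0.0065)^13 − 1) = kr 7,469.4394…
Total = kr 85,000.41 + kr 25,500.1230 + kr 7,469.4394… = kr 117,969.97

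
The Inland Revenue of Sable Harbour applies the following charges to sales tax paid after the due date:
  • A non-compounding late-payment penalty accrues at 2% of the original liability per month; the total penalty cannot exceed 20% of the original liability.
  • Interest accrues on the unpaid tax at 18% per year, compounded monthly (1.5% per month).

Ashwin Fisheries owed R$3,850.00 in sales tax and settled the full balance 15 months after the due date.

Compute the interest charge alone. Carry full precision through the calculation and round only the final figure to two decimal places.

R$963.39

Interest: R$3,850.00 × ((1 + 0.015)^15 − 1) = R$3,850.00 × 0.2502321… = R$963.3935…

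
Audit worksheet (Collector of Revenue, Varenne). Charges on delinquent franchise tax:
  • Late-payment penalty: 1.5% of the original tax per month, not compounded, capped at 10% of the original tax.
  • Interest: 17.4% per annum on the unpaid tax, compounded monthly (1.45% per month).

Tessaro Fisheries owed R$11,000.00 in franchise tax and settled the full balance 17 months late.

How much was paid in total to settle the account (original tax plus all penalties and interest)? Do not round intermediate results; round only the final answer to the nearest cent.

Penalty (uncapped): 17 × 1.5% × R$11,000.00 = R$2,805.00; cap = 10% × R$11,000.00 = R$1,100.00 → penalty = R$1,100.00
Interest: R$11,000.00 × ((1 + 0.0145)^17 − 1) = R$11,000.00 × 0.2772764… = R$3,050.0399…
Total = R$11,000.00 + R$1,100.0000 + R$3,050.0399… = R$15,150.04

R$15,150.04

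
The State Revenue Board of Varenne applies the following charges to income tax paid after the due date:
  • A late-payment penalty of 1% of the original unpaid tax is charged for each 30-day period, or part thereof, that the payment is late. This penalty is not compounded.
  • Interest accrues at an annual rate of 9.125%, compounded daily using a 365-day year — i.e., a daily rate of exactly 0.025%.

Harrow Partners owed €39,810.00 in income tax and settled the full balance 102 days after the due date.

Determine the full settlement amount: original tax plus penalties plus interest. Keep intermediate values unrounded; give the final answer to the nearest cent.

Penalty periods: ⌈102/30⌉ = 4; penalty = 4 × 1% × €39,810.00 = €1,592.40
Interest: €39,810.00 × ((1 + 0.00025)^102 − 1) = €39,810.00 × 0.02582464… = €1,028.0788…
Total = €39,810.00 + €1,592.4000 + €1,028.0788… = €42,430.48

€42,430.48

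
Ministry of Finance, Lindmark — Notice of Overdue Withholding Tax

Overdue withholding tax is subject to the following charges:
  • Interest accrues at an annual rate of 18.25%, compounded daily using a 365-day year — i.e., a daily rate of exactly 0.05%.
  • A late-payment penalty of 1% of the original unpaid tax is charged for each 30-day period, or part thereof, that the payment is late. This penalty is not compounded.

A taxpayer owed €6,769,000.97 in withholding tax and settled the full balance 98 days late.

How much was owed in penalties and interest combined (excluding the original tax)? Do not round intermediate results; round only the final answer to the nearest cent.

€610,614.59

Penalty periods: ⌈98/30⌉ = 4; penalty = 4 × 1% × €6,769,000.97 = €270,760.04…
Interest: €6,769,000.97 × ((1 + 0.0005)^98 − 1) = €6,769,000.97 × 0.05020749… = €339,854.5479…
Penalties + interest = €270,760.0388 + €339,854.5479… = €610,614.59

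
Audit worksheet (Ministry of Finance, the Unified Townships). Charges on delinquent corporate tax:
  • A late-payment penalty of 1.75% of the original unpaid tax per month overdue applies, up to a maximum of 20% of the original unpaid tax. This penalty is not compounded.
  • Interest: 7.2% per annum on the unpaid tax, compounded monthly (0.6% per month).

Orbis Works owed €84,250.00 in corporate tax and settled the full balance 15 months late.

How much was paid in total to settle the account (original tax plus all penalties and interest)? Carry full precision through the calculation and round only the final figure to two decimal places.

€109,009.40

Penalty (uncapped): 15 × 1.75% × €84,250.00 = €22,115.63…; cap = 20% × €84,250.00 = €16,850.00 → penalty = €16,850.00
Interest: €84,250.00 × ((1 + 0.006)^15 − 1) = €84,250.00 × 0.0938801… = €7,909.3961…
Total = €84,250.00 + €16,850.0000 + €7,909.3961… = €109,009.40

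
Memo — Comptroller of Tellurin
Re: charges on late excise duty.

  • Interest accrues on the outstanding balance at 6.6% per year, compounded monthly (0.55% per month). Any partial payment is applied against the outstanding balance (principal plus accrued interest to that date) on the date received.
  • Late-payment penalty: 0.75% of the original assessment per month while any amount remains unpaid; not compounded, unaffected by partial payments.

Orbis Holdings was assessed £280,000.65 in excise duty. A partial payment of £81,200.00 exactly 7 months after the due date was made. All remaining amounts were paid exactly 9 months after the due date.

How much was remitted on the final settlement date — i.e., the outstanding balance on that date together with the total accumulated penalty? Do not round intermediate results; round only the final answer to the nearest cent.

Balance at month 7: £280,000.6500 × (1 + 0.0055)^7 = £290,960.1849…
After £81,200.00 payment: £290,960.1849… − £81,200.00 = £209,760.1849…
Balance at month 9: £209,760.1849… × (1 + 0.0055)^2 = £212,073.8922…
Penalty: 9 × 0.75% × £280,000.65 = £18,900.04…
Final settlement = outstanding balance + penalty = £212,073.8922… + £18,900.04… = £230,973.94

£230,973.94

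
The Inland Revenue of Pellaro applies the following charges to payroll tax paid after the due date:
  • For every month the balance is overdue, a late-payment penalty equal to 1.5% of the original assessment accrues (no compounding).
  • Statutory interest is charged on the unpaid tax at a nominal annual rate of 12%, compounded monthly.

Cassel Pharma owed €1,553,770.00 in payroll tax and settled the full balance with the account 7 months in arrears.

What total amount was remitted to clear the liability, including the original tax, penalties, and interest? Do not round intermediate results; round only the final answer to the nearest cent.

€1,828,997.60

Late-payment penalty: 7 × 1.5% × €1,553,770.00 = €163,145.85
Interest (12%/yr ÷ 12 = 1%/month): €1,553,770.00 × ((1 + 0.01)^7 − 1) = €112,081.7460…
Total = €1,553,770.00 + €163,145.8500 + €112,081.7460… = €1,828,997.60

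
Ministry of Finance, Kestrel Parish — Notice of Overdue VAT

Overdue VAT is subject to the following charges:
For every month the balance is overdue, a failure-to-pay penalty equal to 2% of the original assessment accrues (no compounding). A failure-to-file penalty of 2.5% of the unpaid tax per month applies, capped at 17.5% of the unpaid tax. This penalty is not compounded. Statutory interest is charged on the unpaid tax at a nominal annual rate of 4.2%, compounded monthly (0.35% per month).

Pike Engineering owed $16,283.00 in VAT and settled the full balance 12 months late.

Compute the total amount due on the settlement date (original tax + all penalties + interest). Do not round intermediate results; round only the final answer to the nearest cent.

$23,737.65

Failure-to-file: 12 × 2.5% × $16,283.00 = $4,884.90, capped at 17.5% × $16,283.00 = $2,849.53…
Failure-to-pay penalty = 2% × $16,283.00 × 12 mo = $3,907.92
Interest: $16,283.00 × ((1 + 0.0035)^12 − 1) = $16,283.00 × 0.0428180… = $697.2056…
Total = $16,283.00 + $6,757.4450 + $697.2056… = $23,737.65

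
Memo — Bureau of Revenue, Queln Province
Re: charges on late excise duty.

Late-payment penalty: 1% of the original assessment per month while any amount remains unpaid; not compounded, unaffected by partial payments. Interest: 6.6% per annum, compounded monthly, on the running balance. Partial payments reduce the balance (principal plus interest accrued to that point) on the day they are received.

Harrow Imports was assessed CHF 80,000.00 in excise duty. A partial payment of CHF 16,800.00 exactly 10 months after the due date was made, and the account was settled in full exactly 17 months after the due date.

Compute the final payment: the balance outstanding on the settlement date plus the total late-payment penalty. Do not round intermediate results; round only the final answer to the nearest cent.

Monthly rate = 6.6% ÷ 12 = 0.55%
Balance at month 10: CHF 80,000.0000 × (1 + 0.0055)^10 = CHF 84,510.5127…
After CHF 16,800.00 payment: CHF 84,510.5127… − CHF 16,800.00 = CHF 67,710.5127…
Balance at month 17: CHF 67,710.5127… × (1 + 0.0055)^7 = CHF 70,360.7770…
Penalty: 17 × 1% × CHF 80,000.00 = CHF 13,600.00
Final settlement = outstanding balance + penalty = CHF 70,360.7770… + CHF 13,600.00 = CHF 83,960.78

CHF 83,960.78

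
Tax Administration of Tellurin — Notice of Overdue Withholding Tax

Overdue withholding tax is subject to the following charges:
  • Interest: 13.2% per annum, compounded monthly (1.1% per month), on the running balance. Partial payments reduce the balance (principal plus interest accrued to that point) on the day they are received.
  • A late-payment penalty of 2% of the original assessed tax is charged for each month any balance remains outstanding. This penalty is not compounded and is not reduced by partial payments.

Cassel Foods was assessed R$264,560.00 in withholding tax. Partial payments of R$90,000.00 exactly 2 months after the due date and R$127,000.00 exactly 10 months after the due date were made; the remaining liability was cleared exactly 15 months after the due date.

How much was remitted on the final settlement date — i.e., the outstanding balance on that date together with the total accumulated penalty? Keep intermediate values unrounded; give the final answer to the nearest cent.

R$153,212.26

Balance at month 2: R$264,560.0000 × (1 + 0.011)^2 = R$270,412.3318…
After R$90,000.00 payment: R$270,412.3318… − R$90,000.00 = R$180,412.3318…
Balance at month 10: R$180,412.3318… × (1 + 0.011)^8 = R$196,913.4877…
After R$127,000.00 payment: R$196,913.4877… − R$127,000.00 = R$69,913.4877…
Balance at month 15: R$69,913.4877… × (1 + 0.011)^5 = R$73,844.2605…
Penalty: 15 × 2% × R$264,560.00 = R$79,368.00
Final settlement = outstanding balance + penalty = R$73,844.2605… + R$79,368.00 = R$153,212.26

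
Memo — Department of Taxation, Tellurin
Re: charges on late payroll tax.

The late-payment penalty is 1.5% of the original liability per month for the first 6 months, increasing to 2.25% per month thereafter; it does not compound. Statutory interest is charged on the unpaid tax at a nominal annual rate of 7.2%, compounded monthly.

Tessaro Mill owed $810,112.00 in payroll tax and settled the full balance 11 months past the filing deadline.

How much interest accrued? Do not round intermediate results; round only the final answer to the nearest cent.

$55,100.64

Interest (7.2%/yr ÷ 12 = 0.6%/month): $810,112.00 × ((1 + 0.006)^11 − 1) = $55,100.6355…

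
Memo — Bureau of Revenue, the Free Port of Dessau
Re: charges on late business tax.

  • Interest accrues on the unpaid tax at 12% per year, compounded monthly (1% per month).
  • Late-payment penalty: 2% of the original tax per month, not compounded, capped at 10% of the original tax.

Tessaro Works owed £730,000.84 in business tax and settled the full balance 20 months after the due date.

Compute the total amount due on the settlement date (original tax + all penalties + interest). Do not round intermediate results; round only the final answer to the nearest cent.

£963,739.84

Penalty (uncapped): 20 × 2% × £730,000.84 = £292,000.34…; cap = 10% × £730,000.84 = £73,000.08… → penalty = £73,000.08…
Interest: £730,000.84 × ((1 + 0.01)^20 − 1) = £730,000.84 × 0.2201900… = £160,738.9141…
Total = £730,000.84 + £73,000.0840 + £160,738.9141… = £963,739.84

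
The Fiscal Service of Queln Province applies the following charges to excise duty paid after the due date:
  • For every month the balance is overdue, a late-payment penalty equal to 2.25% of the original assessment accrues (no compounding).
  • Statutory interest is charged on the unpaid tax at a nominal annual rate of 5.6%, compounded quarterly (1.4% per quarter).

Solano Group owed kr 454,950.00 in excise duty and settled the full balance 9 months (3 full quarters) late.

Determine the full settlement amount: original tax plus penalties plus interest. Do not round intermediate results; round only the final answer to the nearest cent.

kr 566,454.03

Late-payment penalty: 9 × 2.25% × kr 454,950.00 = kr 92,127.38…
Interest: kr 454,950.00 × ((1 + 0.014)^3 − 1) = kr 454,950.00 × 0.0425907… = kr 19,376.6590…
Total = kr 454,950.00 + kr 92,127.3750 + kr 19,376.6590… = kr 566,454.03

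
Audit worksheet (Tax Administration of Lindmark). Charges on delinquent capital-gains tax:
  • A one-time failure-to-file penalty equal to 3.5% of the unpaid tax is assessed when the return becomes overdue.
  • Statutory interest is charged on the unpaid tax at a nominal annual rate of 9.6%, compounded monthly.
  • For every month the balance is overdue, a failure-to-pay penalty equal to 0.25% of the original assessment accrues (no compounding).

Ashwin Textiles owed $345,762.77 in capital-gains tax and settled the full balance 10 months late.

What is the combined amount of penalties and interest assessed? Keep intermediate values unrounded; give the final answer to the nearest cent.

Failure-to-file penalty: 3.5% × $345,762.77 = $12,101.70…
Failure-to-pay penalty: 10 × 0.25% × $345,762.77 = $8,644.07…
Interest (9.6%/yr ÷ 12 = 0.8%/month): $345,762.77 × ((1 + 0.008)^10 − 1) = $28,678.3623…
Penalties + interest = $20,745.7662 + $28,678.3623… = $49,424.13

$49,424.13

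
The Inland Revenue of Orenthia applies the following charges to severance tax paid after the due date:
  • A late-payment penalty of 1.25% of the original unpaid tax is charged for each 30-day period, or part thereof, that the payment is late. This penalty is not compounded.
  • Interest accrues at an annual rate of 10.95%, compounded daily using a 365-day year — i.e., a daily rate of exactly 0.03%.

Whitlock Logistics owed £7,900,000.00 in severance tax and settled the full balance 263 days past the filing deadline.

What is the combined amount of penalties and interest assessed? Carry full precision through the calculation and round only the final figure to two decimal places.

£1,537,208.09

Penalty periods: ⌈263/30⌉ = 9; penalty = 9 × 1.25% × £7,900,000.00 = £888,750.00
Interest: £7,900,000.00 × ((1 + 0.0003)^263 − 1) = £7,900,000.00 × 0.08208330… = £648,458.0943…
Penalties + interest = £888,750.0000 + £648,458.0943… = £1,537,208.09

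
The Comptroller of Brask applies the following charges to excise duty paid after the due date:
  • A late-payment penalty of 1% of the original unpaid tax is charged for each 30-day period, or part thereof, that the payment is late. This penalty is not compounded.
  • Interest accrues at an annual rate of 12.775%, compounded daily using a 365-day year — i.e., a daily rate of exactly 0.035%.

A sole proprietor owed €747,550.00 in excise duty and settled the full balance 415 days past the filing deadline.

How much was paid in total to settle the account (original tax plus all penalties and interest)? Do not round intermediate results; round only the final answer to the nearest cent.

€969,048.49

Penalty periods: ⌈415/30⌉ = 14; penalty = 14 × 1% × €747,550.00 = €104,657.00
Interest: €747,550.00 × ((1 + 0.00035)^415 − 1) = €747,550.00 × 0.15629923… = €116,841.4902…
Total = €747,550.00 + €104,657.0000 + €116,841.4902… = €969,048.49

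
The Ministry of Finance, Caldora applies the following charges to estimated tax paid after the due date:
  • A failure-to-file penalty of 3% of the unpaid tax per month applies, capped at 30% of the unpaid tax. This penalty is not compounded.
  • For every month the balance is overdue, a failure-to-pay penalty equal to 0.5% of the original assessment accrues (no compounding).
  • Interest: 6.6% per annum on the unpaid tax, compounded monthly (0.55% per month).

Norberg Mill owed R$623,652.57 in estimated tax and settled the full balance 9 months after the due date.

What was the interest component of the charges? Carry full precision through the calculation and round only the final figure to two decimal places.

Interest: R$623,652.57 × ((1 + 0.0055)^9 − 1) = R$623,652.57 × 0.0506031… = R$31,558.7480…

R$31,558.75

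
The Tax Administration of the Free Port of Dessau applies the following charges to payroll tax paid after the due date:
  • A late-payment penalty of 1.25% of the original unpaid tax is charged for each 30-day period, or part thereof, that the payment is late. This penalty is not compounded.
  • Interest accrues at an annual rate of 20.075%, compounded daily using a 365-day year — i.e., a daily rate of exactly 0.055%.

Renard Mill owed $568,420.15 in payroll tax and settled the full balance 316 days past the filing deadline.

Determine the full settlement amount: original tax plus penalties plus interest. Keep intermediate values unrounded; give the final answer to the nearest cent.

$754,441.75

Penalty periods: ⌈316/30⌉ = 11; penalty = 11 × 1.25% × $568,420.15 = $78,157.77…
Interest: $568,420.15 × ((1 + 0.00055)^316 − 1) = $568,420.15 × 0.18976073… = $107,863.8245…
Total = $568,420.15 + $78,157.7706… + $107,863.8245… = $754,441.75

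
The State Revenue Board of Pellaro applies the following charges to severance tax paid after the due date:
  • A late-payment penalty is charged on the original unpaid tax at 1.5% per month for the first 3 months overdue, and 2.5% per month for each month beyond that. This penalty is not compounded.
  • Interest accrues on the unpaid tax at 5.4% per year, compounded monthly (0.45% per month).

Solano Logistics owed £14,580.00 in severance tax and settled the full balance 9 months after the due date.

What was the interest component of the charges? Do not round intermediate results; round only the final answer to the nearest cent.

£601.23

Interest: £14,580.00 × ((1 + 0.0045)^9 − 1) = £14,580.00 × 0.0412367… = £601.2312…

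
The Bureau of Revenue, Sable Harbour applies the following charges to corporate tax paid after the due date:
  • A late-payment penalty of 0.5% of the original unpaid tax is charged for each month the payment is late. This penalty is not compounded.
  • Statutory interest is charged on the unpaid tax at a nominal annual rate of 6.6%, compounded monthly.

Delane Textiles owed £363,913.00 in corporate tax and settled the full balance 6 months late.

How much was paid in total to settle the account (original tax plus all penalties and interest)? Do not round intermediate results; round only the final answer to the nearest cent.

£387,005.86

Late-payment penalty = 0.5% × £363,913.00 × 6 mo = £10,917.39
Interest (6.6%/yr ÷ 12 = 0.55%/month): £363,913.00 × ((1 + 0.0055)^6 − 1) = £12,175.4705…
Total = £363,913.00 + £10,917.3900 + £12,175.4705… = £387,005.86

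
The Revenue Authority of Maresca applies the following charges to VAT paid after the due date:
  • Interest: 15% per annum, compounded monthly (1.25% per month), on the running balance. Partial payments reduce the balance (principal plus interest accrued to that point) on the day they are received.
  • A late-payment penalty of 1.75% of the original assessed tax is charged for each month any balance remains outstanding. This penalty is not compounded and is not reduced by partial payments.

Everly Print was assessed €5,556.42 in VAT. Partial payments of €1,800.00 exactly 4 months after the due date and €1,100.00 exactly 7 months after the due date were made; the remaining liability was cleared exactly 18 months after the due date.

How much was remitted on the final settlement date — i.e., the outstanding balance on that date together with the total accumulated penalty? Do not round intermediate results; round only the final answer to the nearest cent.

€5,296.02

Balance at month 4: €5,556.4200 × (1 + 0.0125)^4 = €5,839.4937…
After €1,800.00 payment: €5,839.4937… − €1,800.00 = €4,039.4937…
Balance at month 7: €4,039.4937… × (1 + 0.0125)^3 = €4,192.8761…
After €1,100.00 payment: €4,192.8761… − €1,100.00 = €3,092.8761…
Balance at month 18: €3,092.8761… × (1 + 0.0125)^11 = €3,545.7481…
Penalty: 18 × 1.75% × €5,556.42 = €1,750.27…
Final settlement = outstanding balance + penalty = €3,545.7481… + €1,750.27… = €5,296.02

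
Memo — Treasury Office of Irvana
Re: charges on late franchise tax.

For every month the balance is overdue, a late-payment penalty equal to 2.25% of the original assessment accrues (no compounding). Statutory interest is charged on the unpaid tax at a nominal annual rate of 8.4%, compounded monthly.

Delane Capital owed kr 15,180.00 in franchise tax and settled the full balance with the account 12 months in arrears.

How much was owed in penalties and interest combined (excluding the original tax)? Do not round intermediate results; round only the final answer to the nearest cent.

kr 5,423.98

Late-payment penalty: 12 × 2.25% × kr 15,180.00 = kr 4,098.60
Interest (8.4%/yr ÷ 12 = 0.7%/month): kr 15,180.00 × ((1 + 0.007)^12 − 1) = kr 1,325.3758…
Penalties + interest = kr 4,098.6000 + kr 1,325.3758… = kr 5,423.98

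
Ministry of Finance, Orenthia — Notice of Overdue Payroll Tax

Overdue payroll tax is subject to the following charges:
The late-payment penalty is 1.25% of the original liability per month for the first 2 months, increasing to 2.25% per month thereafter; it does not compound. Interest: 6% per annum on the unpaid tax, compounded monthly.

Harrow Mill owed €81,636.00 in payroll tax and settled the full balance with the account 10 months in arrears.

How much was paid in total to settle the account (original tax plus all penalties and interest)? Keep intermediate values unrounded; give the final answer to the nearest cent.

Penalty, months 1–2: 2 × 1.25% × €81,636.00 = €2,040.90
Penalty, months 3–10: 8 × 2.25% × €81,636.00 = €14,694.48
Interest (6%/yr ÷ 12 = 0.5%/month): €81,636.00 × ((1 + 0.005)^10 − 1) = €4,174.8758…
Total = €81,636.00 + €16,735.3800 + €4,174.8758… = €102,546.26

€102,546.26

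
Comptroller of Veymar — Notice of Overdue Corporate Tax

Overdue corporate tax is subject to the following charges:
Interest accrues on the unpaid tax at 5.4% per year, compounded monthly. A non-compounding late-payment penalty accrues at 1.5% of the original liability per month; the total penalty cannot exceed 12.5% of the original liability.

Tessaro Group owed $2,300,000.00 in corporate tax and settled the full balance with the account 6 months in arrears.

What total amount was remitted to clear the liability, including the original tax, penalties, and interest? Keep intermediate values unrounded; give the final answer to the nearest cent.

Penalty: 6 × 1.5% × $2,300,000.00 = $207,000.00 (below the 12.5% cap of $287,500.00)
Interest (5.4%/yr ÷ 12 = 0.45%/month): $2,300,000.00 × ((1 + 0.0045)^6 − 1) = $62,802.8309…
Total = $2,300,000.00 + $207,000.0000 + $62,802.8309… = $2,569,802.83

$2,569,802.83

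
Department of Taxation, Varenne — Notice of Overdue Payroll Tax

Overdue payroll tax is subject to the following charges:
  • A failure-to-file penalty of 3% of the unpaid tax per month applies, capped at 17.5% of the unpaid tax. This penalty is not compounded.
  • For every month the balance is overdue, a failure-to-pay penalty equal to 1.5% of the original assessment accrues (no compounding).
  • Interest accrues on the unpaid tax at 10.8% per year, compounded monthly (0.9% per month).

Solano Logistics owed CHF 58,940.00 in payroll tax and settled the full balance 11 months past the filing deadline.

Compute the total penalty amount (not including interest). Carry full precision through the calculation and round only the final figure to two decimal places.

CHF 20,039.60

Failure-to-file: 11 × 3% × CHF 58,940.00 = CHF 19,450.20, capped at 17.5% × CHF 58,940.00 = CHF 10,314.50
Failure-to-pay penalty = 1.5% × CHF 58,940.00 × 11 mo = CHF 9,725.10
Total penalty = CHF 10,314.50 + CHF 9,725.10 = CHF 20,039.60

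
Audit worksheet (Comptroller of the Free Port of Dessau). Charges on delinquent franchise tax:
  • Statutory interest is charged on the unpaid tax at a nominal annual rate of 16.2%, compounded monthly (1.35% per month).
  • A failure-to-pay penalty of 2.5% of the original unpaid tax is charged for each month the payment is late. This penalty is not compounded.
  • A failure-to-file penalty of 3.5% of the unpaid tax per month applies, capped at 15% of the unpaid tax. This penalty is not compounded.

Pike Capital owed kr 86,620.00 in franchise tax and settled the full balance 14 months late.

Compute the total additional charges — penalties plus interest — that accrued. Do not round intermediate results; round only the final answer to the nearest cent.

kr 61,198.29

Failure-to-file: 14 × 3.5% × kr 86,620.00 = kr 42,443.80, capped at 15% × kr 86,620.00 = kr 12,993.00
Failure-to-pay penalty = 2.5% × kr 86,620.00 × 14 mo = kr 30,317.00
Interest: kr 86,620.00 × ((1 + 0.0135)^14 − 1) = kr 86,620.00 × 0.2065145… = kr 17,888.2852…
Penalties + interest = kr 43,310.0000 + kr 17,888.2852… = kr 61,198.29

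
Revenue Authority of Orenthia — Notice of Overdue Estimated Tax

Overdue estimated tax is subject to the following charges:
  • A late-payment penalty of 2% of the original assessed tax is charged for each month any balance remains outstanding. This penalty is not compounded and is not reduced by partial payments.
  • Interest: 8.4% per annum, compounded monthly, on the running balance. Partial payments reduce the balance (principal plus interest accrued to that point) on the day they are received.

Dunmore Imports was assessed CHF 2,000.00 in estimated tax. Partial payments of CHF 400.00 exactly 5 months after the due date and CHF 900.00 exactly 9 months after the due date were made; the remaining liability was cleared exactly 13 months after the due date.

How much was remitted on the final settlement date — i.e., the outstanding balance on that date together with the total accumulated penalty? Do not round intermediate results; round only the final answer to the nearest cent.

CHF 1,361.42

Monthly rate = 8.4% ÷ 12 = 0.7%
Balance at month 5: CHF 2,000.0000 × (1 + 0.007)^5 = CHF 2,070.9869…
After CHF 400.00 payment: CHF 2,070.9869… − CHF 400.00 = CHF 1,670.9869…
Balance at month 9: CHF 1,670.9869… × (1 + 0.007)^4 = CHF 1,718.2681…
After CHF 900.00 payment: CHF 1,718.2681… − CHF 900.00 = CHF 818.2681…
Balance at month 13: CHF 818.2681… × (1 + 0.007)^4 = CHF 841.4213…
Penalty: 13 × 2% × CHF 2,000.00 = CHF 520.00
Final settlement = outstanding balance + penalty = CHF 841.4213… + CHF 520.00 = CHF 1,361.42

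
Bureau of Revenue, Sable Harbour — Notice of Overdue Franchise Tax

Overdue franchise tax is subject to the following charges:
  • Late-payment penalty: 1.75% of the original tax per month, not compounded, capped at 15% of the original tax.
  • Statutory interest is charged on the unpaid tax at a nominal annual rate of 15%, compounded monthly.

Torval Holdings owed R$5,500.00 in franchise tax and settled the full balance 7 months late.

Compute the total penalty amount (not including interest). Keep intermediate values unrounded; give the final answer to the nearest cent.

Penalty: 7 × 1.75% × R$5,500.00 = R$673.75 (below the 15% cap of R$825.00)

R$673.75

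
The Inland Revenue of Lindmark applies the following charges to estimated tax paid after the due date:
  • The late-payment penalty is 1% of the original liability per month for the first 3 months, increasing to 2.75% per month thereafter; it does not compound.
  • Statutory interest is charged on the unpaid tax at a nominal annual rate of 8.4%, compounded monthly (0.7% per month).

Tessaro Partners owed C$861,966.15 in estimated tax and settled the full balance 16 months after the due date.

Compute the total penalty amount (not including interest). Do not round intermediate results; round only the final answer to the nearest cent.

C$334,011.88

Penalty, months 1–3: 3 × 1% × C$861,966.15 = C$25,858.98…
Penalty, months 4–16: 13 × 2.75% × C$861,966.15 = C$308,152.90…
Total penalty = C$25,858.98… + C$308,152.90… = C$334,011.88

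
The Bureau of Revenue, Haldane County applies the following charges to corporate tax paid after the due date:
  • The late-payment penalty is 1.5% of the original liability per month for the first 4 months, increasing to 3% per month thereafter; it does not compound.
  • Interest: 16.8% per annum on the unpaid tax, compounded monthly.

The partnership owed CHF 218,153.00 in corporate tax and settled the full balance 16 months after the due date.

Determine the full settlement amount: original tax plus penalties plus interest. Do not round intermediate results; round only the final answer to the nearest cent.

CHF 364,125.49

Penalty, months 1–4: 4 × 1.5% × CHF 218,153.00 = CHF 13,089.18
Penalty, months 5–16: 12 × 3% × CHF 218,153.00 = CHF 78,535.08
Interest (16.8%/yr ÷ 12 = 1.4%/month): CHF 218,153.00 × ((1 + 0.014)^16 − 1) = CHF 54,348.2317…
Total = CHF 218,153.00 + CHF 91,624.2600 + CHF 54,348.2317… = CHF 364,125.49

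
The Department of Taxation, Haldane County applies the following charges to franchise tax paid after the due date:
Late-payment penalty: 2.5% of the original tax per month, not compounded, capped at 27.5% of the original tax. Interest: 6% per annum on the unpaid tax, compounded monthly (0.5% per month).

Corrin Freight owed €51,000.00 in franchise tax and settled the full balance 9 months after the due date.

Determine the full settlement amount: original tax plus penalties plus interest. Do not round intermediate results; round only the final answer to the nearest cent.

€64,816.44

Penalty: 9 × 2.5% × €51,000.00 = €11,475.00 (below the 27.5% cap of €14,025.00)
Interest: €51,000.00 × ((1 + 0.005)^9 − 1) = €51,000.00 × 0.0459106… = €2,341.4395…
Total = €51,000.00 + €11,475.0000 + €2,341.4395… = €64,816.44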